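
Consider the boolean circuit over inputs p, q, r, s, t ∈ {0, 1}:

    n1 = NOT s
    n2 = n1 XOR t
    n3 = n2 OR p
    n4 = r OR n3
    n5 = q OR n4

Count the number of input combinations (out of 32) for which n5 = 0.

n5 = q OR n4 must be 0, so both q = 0 and n4 = 0.
Satisfying assignments:
  p=0, q=0, r=0, s=0, t=1
  p=0, q=0, r=0, s=1, t=0

2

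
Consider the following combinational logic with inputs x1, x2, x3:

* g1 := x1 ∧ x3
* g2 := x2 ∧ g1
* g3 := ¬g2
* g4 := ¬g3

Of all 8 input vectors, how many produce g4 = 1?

1

g4 = ¬g3 must be 1, so g3 = 0.
g3 = ¬g2 must be 0, so g2 = 1.
g2 = x2 ∧ g1 must be 1, so both x2 = 1 and g1 = 1.
Satisfying assignments:
  x1=1, x2=1, x3=1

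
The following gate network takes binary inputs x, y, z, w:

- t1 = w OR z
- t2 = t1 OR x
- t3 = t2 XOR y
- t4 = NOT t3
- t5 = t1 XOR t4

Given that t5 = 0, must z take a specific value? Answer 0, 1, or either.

either

Both values of z occur among assignments with t5 = 0:
  z=0: x=0, y=1, z=0, w=0
  z=1: x=0, y=1, z=1, w=0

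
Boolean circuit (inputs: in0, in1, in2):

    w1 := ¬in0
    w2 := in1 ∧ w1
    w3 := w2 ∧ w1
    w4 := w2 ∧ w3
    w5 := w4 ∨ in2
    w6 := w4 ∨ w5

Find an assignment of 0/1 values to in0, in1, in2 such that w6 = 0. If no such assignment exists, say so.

in0=1 in1=0 in2=0

Check with in0=1 in1=0 in2=0:
w1 = ¬in0 = ¬1 = 0
w2 = in1 ∧ w1 = 0 ∧ 0 = 0
w3 = w2 ∧ w1 = 0 ∧ 0 = 0
w4 = w2 ∧ w3 = 0 ∧ 0 = 0
w5 = w4 ∨ in2 = 0 ∨ 0 = 0
w6 = w4 ∨ w5 = 0 ∨ 0 = 0
So w6 = 0 as required.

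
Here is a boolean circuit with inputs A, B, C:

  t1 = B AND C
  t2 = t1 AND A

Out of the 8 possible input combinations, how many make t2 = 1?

1

t2 = t1 AND A must be 1, so both t1 = 1 and A = 1.
t1 = B AND C must be 1, so both B = 1 and C = 1.
Satisfying assignments:
  A=1, B=1, C=1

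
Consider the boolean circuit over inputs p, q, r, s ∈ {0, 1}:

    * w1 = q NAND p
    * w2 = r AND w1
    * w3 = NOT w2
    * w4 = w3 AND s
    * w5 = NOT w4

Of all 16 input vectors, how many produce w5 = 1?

w5 = NOT w4 must be 1, so w4 = 0.
Enumerating the 16 input combinations, 11 give w5 = 1 and 5 give w5 = 0.

11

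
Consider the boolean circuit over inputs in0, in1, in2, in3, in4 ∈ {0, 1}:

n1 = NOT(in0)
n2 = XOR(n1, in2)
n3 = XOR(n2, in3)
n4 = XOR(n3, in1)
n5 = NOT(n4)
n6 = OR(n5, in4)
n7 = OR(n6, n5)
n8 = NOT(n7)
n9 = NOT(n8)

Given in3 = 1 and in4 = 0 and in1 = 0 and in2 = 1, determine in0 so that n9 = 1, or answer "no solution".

n9 = NOT(n8) must be 1, so n8 = 0.
n8 = NOT(n7) must be 0, so n7 = 1.
Check with in3 = 1 and in4 = 0 and in1 = 0 and in2 = 1 and in0=1:
n1 = NOT(in0) = NOT 1 = 0
n2 = XOR(n1, in2) = XOR(0, 1) = 1
n3 = XOR(n2, in3) = XOR(1, 1) = 0
n4 = XOR(n3, in1) = XOR(0, 0) = 0
n5 = NOT(n4) = NOT 0 = 1
n6 = OR(n5, in4) = OR(1, 0) = 1
n7 = OR(n6, n5) = OR(1, 1) = 1
n8 = NOT(n7) = NOT 1 = 0
n9 = NOT(n8) = NOT 0 = 1
So n9 = 1.

in0=1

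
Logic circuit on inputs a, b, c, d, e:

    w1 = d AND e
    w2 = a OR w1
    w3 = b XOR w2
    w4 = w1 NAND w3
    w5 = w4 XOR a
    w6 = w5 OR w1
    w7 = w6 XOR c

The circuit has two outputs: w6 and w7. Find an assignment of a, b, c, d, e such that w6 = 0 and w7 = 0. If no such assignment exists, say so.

Check with a=1 b=1 c=0 d=0 e=0:
w1 = d AND e = 0 AND 0 = 0
w2 = a OR w1 = 1 OR 0 = 1
w3 = b XOR w2 = 1 XOR 1 = 0
w4 = w1 NAND w3 = 0 NAND 0 = 1
w5 = w4 XOR a = 1 XOR 1 = 0
w6 = w5 OR w1 = 0 OR 0 = 0
w7 = w6 XOR c = 0 XOR 0 = 0
So w6 = 0 and w7 = 0.

a=1 b=1 c=0 d=0 e=0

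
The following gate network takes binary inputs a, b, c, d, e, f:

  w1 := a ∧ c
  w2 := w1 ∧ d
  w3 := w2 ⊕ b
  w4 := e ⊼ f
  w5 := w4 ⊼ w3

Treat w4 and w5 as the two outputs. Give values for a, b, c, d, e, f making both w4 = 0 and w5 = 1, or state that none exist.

Check with a=0 b=0 c=0 d=1 e=1 f=1:
w1 = a ∧ c = 0 ∧ 0 = 0
w2 = w1 ∧ d = 0 ∧ 1 = 0
w3 = w2 ⊕ b = 0 ⊕ 0 = 0
w4 = e ⊼ f = 1 ⊼ 1 = 0
w5 = w4 ⊼ w3 = 0 ⊼ 0 = 1
So w4 = 0 and w5 = 1.

a=0 b=0 c=0 d=1 e=1 f=1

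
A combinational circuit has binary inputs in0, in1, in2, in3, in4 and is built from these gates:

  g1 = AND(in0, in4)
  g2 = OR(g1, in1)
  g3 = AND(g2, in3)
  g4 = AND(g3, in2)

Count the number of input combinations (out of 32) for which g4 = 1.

g4 = AND(g3, in2) must be 1, so both g3 = 1 and in2 = 1.
g3 = AND(g2, in3) must be 1, so both g2 = 1 and in3 = 1.
Satisfying assignments:
  in0=0, in1=1, in2=1, in3=1, in4=0
  in0=0, in1=1, in2=1, in3=1, in4=1
  in0=1, in1=0, in2=1, in3=1, in4=1
  in0=1, in1=1, in2=1, in3=1, in4=0
  in0=1, in1=1, in2=1, in3=1, in4=1

5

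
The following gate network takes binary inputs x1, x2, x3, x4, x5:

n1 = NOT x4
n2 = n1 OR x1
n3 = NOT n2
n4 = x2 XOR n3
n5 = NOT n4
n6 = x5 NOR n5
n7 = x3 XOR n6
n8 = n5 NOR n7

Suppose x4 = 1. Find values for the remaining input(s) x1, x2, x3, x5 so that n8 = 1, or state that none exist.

Check with x4 = 1 and x1=1, x2=1, x3=0, x5=1:
n1 = NOT x4 = NOT 1 = 0
n2 = n1 OR x1 = 0 OR 1 = 1
n3 = NOT n2 = NOT 1 = 0
n4 = x2 XOR n3 = 1 XOR 0 = 1
n5 = NOT n4 = NOT 1 = 0
n6 = x5 NOR n5 = 1 NOR 0 = 0
n7 = x3 XOR n6 = 0 XOR 0 = 0
n8 = n5 NOR n7 = 0 NOR 0 = 1
So n8 = 1.

x1=1, x2=1, x3=0, x5=1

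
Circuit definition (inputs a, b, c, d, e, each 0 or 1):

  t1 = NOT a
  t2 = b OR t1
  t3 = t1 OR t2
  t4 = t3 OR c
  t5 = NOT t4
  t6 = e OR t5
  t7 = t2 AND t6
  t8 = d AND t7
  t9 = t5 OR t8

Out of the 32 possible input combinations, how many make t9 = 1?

10

t9 = t5 OR t8 must be 1, so at least one of t5, t8 is 1.
Enumerating the 32 input combinations, 10 give t9 = 1 and 22 give t9 = 0.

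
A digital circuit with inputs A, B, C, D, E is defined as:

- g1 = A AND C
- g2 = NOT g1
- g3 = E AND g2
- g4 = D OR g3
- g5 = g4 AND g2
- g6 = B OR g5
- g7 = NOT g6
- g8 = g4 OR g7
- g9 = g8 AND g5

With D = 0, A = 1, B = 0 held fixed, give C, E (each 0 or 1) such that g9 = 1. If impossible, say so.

C=0, E=1

Check with D = 0, A = 1, B = 0 and C=0, E=1:
g1 = A AND C = 1 AND 0 = 0
g2 = NOT g1 = NOT 0 = 1
g3 = E AND g2 = 1 AND 1 = 1
g4 = D OR g3 = 0 OR 1 = 1
g5 = g4 AND g2 = 1 AND 1 = 1
g6 = B OR g5 = 0 OR 1 = 1
g7 = NOT g6 = NOT 1 = 0
g8 = g4 OR g7 = 1 OR 0 = 1
g9 = g8 AND g5 = 1 AND 1 = 1
So g9 = 1.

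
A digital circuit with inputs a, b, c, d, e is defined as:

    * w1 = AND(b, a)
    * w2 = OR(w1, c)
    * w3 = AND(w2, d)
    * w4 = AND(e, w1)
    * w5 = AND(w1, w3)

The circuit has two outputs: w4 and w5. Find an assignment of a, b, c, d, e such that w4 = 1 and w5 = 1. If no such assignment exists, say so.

Check with a=1 b=1 c=0 d=1 e=1:
w1 = AND(b, a) = AND(1, 1) = 1
w2 = OR(w1, c) = OR(1, 0) = 1
w3 = AND(w2, d) = AND(1, 1) = 1
w4 = AND(e, w1) = AND(1, 1) = 1
w5 = AND(w1, w3) = AND(1, 1) = 1
So w4 = 1 and w5 = 1.

a=1 b=1 c=0 d=1 e=1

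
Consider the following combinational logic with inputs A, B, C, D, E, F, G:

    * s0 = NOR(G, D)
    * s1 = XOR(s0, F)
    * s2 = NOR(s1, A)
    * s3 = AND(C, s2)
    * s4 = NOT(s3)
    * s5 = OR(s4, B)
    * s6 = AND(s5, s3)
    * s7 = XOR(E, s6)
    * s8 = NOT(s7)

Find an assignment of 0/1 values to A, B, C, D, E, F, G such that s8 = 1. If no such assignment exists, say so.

Check with A=1, B=1, C=0, D=0, E=0, F=1, G=1:
s0 = NOR(G, D) = NOR(1, 0) = 0
s1 = XOR(s0, F) = XOR(0, 1) = 1
s2 = NOR(s1, A) = NOR(1, 1) = 0
s3 = AND(C, s2) = AND(0, 0) = 0
s4 = NOT(s3) = NOT 0 = 1
s5 = OR(s4, B) = OR(1, 1) = 1
s6 = AND(s5, s3) = AND(1, 0) = 0
s7 = XOR(E, s6) = XOR(0, 0) = 0
s8 = NOT(s7) = NOT 0 = 1
So s8 = 1 as required.

A=1, B=1, C=0, D=0, E=0, F=1, G=1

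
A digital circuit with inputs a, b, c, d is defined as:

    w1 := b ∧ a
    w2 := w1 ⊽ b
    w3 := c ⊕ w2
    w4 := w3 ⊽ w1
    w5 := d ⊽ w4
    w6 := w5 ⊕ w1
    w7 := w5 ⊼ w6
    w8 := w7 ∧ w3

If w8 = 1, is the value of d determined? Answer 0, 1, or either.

Both values of d occur among assignments with w8 = 1:
  d=0: a=1, b=1, c=1, d=0
  d=1: a=0, b=0, c=0, d=1

either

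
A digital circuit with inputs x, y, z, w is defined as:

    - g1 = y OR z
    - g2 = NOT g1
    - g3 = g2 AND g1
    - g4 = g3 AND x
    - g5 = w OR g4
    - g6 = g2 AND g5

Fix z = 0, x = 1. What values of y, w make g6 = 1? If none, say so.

y=0 w=1

g6 = g2 AND g5 must be 1, so both g2 = 1 and g5 = 1.
Check with z = 0, x = 1 and y=0, w=1:
g1 = y OR z = 0 OR 0 = 0
g2 = NOT g1 = NOT 0 = 1
g3 = g2 AND g1 = 1 AND 0 = 0
g4 = g3 AND x = 0 AND 1 = 0
g5 = w OR g4 = 1 OR 0 = 1
g6 = g2 AND g5 = 1 AND 1 = 1
So g6 = 1.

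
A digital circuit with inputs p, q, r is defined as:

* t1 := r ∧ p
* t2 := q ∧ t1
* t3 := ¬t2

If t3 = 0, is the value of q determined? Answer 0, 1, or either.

1

t3 = ¬t2 must be 0, so t2 = 1.
t2 = q ∧ t1 must be 1, so both q = 1 and t1 = 1.
Every assignment with t3 = 0 has q = 1; there are 1 such assignment(s).
  p=1, q=1, r=1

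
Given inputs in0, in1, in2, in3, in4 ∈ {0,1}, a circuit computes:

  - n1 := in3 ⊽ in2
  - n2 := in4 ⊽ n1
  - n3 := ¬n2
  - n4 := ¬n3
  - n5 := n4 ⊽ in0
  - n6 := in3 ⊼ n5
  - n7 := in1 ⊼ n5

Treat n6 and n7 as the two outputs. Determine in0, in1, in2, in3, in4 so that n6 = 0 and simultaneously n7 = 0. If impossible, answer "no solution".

Check with in0=0 in1=1 in2=0 in3=1 in4=1:
n1 = in3 ⊽ in2 = 1 ⊽ 0 = 0
n2 = in4 ⊽ n1 = 1 ⊽ 0 = 0
n3 = ¬n2 = ¬0 = 1
n4 = ¬n3 = ¬1 = 0
n5 = n4 ⊽ in0 = 0 ⊽ 0 = 1
n6 = in3 ⊼ n5 = 1 ⊼ 1 = 0
n7 = in1 ⊼ n5 = 1 ⊼ 1 = 0
So n6 = 0 and n7 = 0.

in0=0 in1=1 in2=0 in3=1 in4=1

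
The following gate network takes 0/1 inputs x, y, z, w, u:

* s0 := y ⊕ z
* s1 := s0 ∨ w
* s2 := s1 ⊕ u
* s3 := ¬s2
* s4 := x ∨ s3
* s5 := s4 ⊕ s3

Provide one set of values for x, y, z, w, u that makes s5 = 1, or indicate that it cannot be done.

s5 = s4 ⊕ s3 must be 1, so s4 and s3 differ.
Check with x=1 y=0 z=1 w=1 u=0:
s0 = y ⊕ z = 0 ⊕ 1 = 1
s1 = s0 ∨ w = 1 ∨ 1 = 1
s2 = s1 ⊕ u = 1 ⊕ 0 = 1
s3 = ¬s2 = ¬1 = 0
s4 = x ∨ s3 = 1 ∨ 0 = 1
s5 = s4 ⊕ s3 = 1 ⊕ 0 = 1
So s5 = 1 as required.

x=1 y=0 z=1 w=1 u=0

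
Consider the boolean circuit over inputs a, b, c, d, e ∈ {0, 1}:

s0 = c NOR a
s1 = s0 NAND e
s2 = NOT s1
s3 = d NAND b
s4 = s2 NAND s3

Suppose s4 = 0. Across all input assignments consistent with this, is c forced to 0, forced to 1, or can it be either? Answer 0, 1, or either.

s4 = s2 NAND s3 must be 0, so both s2 = 1 and s3 = 1.
s2 = NOT s1 must be 1, so s1 = 0.
Every assignment with s4 = 0 has c = 0; there are 3 such assignment(s).
  a=0, b=0, c=0, d=0, e=1
  a=0, b=0, c=0, d=1, e=1
  a=0, b=1, c=0, d=0, e=1

0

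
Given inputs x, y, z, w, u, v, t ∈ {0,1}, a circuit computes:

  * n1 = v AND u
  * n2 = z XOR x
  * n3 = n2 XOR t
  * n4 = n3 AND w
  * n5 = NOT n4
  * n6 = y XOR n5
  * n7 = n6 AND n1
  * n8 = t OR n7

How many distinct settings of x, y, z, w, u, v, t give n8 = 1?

72

n8 = t OR n7 must be 1, so at least one of t, n7 is 1.
Enumerating the 128 input combinations, 72 give n8 = 1 and 56 give n8 = 0.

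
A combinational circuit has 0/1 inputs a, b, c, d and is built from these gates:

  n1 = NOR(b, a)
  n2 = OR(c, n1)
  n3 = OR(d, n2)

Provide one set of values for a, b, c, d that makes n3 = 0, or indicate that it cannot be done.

Check with a=0 b=1 c=0 d=0:
n1 = NOR(b, a) = NOR(1, 0) = 0
n2 = OR(c, n1) = OR(0, 0) = 0
n3 = OR(d, n2) = OR(0, 0) = 0
So n3 = 0 as required.

a=0 b=1 c=0 d=0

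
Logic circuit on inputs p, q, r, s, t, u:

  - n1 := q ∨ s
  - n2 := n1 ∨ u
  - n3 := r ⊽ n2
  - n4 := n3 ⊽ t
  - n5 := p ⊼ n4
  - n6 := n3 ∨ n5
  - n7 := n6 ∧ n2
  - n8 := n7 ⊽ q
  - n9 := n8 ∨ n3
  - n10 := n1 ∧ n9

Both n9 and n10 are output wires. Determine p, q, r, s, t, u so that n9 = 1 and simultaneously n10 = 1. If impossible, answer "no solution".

Check with p=1, q=0, r=0, s=1, t=0, u=0:
n1 = q ∨ s = 0 ∨ 1 = 1
n2 = n1 ∨ u = 1 ∨ 0 = 1
n3 = r ⊽ n2 = 0 ⊽ 1 = 0
n4 = n3 ⊽ t = 0 ⊽ 0 = 1
n5 = p ⊼ n4 = 1 ⊼ 1 = 0
n6 = n3 ∨ n5 = 0 ∨ 0 = 0
n7 = n6 ∧ n2 = 0 ∧ 1 = 0
n8 = n7 ⊽ q = 0 ⊽ 0 = 1
n9 = n8 ∨ n3 = 1 ∨ 0 = 1
n10 = n1 ∧ n9 = 1 ∧ 1 = 1
So n9 = 1 and n10 = 1.

p=1, q=0, r=0, s=1, t=0, u=0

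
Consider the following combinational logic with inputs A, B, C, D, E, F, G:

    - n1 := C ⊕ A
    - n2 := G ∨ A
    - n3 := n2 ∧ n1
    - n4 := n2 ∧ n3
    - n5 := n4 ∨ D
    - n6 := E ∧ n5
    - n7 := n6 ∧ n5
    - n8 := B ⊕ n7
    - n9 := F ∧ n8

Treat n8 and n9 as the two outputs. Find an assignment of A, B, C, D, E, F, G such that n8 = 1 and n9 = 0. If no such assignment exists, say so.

A=1, B=1, C=0, D=1, E=0, F=0, G=1

Check with A=1, B=1, C=0, D=1, E=0, F=0, G=1:
n1 = C ⊕ A = 0 ⊕ 1 = 1
n2 = G ∨ A = 1 ∨ 1 = 1
n3 = n2 ∧ n1 = 1 ∧ 1 = 1
n4 = n2 ∧ n3 = 1 ∧ 1 = 1
n5 = n4 ∨ D = 1 ∨ 1 = 1
n6 = E ∧ n5 = 0 ∧ 1 = 0
n7 = n6 ∧ n5 = 0 ∧ 1 = 0
n8 = B ⊕ n7 = 1 ⊕ 0 = 1
n9 = F ∧ n8 = 0 ∧ 1 = 0
So n8 = 1 and n9 = 0.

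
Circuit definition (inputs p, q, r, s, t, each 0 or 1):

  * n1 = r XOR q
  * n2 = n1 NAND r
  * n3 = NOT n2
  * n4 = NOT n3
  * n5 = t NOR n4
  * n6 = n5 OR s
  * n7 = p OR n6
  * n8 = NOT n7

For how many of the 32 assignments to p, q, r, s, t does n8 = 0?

n8 = NOT n7 must be 0, so n7 = 1.
n7 = p OR n6 must be 1, so at least one of p, n6 is 1.
Enumerating the 32 input combinations, 25 give n8 = 0 and 7 give n8 = 1.

25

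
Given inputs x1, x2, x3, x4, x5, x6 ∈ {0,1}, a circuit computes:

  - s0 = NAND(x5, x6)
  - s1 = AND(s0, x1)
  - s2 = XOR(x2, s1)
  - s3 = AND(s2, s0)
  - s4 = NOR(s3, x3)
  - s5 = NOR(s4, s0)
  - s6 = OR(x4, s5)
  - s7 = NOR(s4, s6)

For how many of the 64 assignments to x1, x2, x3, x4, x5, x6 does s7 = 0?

s7 = NOR(s4, s6) must be 0, so at least one of s4, s6 is 1.
Enumerating the 64 input combinations, 46 give s7 = 0 and 18 give s7 = 1.

46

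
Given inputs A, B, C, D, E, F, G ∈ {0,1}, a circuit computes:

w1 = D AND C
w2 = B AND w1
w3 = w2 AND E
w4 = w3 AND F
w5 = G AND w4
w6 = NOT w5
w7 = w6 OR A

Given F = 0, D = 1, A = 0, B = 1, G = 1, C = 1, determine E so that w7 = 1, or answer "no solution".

w7 = w6 OR A must be 1, so at least one of w6, A is 1.
Check with F = 0, D = 1, A = 0, B = 1, G = 1, C = 1 and E=1:
w1 = D AND C = 1 AND 1 = 1
w2 = B AND w1 = 1 AND 1 = 1
w3 = w2 AND E = 1 AND 1 = 1
w4 = w3 AND F = 1 AND 0 = 0
w5 = G AND w4 = 1 AND 0 = 0
w6 = NOT w5 = NOT 0 = 1
w7 = w6 OR A = 1 OR 0 = 1
So w7 = 1.

E=1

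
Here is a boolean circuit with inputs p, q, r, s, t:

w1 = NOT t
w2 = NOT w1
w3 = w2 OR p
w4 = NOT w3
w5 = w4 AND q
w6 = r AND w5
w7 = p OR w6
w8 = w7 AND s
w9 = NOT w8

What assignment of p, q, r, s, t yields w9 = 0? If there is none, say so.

p=1, q=1, r=0, s=1, t=0

w9 = NOT w8 must be 0, so w8 = 1.
w8 = w7 AND s must be 1, so both w7 = 1 and s = 1.
w7 = p OR w6 must be 1, so at least one of p, w6 is 1.
Check with p=1, q=1, r=0, s=1, t=0:
w1 = NOT t = NOT 0 = 1
w2 = NOT w1 = NOT 1 = 0
w3 = w2 OR p = 0 OR 1 = 1
w4 = NOT w3 = NOT 1 = 0
w5 = w4 AND q = 0 AND 1 = 0
w6 = r AND w5 = 0 AND 0 = 0
w7 = p OR w6 = 1 OR 0 = 1
w8 = w7 AND s = 1 AND 1 = 1
w9 = NOT w8 = NOT 1 = 0
So w9 = 0 as required.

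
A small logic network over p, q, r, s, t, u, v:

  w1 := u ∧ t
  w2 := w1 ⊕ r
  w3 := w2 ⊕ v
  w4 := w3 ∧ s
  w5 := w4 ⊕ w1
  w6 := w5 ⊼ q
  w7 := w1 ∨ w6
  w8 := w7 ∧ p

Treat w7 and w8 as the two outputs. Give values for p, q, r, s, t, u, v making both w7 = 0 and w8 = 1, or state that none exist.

no solution exists

Across all 128 input combinations, none give both w7 = 0 and w8 = 1.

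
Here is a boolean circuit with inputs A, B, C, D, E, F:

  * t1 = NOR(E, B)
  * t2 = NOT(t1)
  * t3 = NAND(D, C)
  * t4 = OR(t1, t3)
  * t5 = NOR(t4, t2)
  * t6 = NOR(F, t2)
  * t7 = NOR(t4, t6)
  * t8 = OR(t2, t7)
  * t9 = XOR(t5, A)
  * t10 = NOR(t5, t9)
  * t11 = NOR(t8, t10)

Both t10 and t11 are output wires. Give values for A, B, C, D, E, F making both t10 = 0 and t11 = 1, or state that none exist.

A=1, B=0, C=1, D=0, E=0, F=0

Check with A=1, B=0, C=1, D=0, E=0, F=0:
t1 = NOR(E, B) = NOR(0, 0) = 1
t2 = NOT(t1) = NOT 1 = 0
t3 = NAND(D, C) = NAND(0, 1) = 1
t4 = OR(t1, t3) = OR(1, 1) = 1
t5 = NOR(t4, t2) = NOR(1, 0) = 0
t6 = NOR(F, t2) = NOR(0, 0) = 1
t7 = NOR(t4, t6) = NOR(1, 1) = 0
t8 = OR(t2, t7) = OR(0, 0) = 0
t9 = XOR(t5, A) = XOR(0, 1) = 1
t10 = NOR(t5, t9) = NOR(0, 1) = 0
t11 = NOR(t8, t10) = NOR(0, 0) = 1
So t10 = 0 and t11 = 1.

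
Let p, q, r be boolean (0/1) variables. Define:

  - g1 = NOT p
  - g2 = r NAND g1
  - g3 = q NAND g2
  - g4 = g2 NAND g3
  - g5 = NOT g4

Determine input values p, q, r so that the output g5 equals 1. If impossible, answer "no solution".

p=1 q=0 r=1

g5 = NOT g4 must be 1, so g4 = 0.
g4 = g2 NAND g3 must be 0, so both g2 = 1 and g3 = 1.
Check with p=1 q=0 r=1:
g1 = NOT p = NOT 1 = 0
g2 = r NAND g1 = 1 NAND 0 = 1
g3 = q NAND g2 = 0 NAND 1 = 1
g4 = g2 NAND g3 = 1 NAND 1 = 0
g5 = NOT g4 = NOT 0 = 1
So g5 = 1 as required.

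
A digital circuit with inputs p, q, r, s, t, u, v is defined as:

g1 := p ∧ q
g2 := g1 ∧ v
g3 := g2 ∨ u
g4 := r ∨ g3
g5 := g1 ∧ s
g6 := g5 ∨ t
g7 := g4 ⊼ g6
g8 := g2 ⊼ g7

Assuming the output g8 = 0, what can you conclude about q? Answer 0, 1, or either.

1

g8 = g2 ⊼ g7 must be 0, so both g2 = 1 and g7 = 1.
g2 = g1 ∧ v must be 1, so both g1 = 1 and v = 1.
g7 = g4 ⊼ g6 must be 1, so at least one of g4, g6 is 0.
Every assignment with g8 = 0 has q = 1; there are 4 such assignment(s).
  p=1, q=1, r=0, s=0, t=0, u=0, v=1
  p=1, q=1, r=0, s=0, t=0, u=1, v=1
  p=1, q=1, r=1, s=0, t=0, u=0, v=1
  p=1, q=1, r=1, s=0, t=0, u=1, v=1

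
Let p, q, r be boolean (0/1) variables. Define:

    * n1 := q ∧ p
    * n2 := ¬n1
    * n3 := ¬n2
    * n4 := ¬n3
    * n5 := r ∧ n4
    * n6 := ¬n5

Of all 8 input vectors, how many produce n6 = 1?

n6 = ¬n5 must be 1, so n5 = 0.
n5 = r ∧ n4 must be 0, so at least one of r, n4 is 0.
Enumerating the 8 input combinations, 5 give n6 = 1 and 3 give n6 = 0.

5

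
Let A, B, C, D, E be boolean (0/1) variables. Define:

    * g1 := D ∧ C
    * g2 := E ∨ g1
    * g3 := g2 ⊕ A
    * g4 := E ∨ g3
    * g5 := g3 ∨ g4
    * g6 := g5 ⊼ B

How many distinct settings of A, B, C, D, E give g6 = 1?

g6 = g5 ⊼ B must be 1, so at least one of g5, B is 0.
Enumerating the 32 input combinations, 20 give g6 = 1 and 12 give g6 = 0.

20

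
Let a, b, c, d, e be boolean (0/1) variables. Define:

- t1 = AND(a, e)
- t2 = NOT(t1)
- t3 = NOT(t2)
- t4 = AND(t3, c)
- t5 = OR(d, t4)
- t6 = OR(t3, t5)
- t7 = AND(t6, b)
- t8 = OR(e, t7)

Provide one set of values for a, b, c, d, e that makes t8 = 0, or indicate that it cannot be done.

Check with a=0 b=1 c=1 d=0 e=0:
t1 = AND(a, e) = AND(0, 0) = 0
t2 = NOT(t1) = NOT 0 = 1
t3 = NOT(t2) = NOT 1 = 0
t4 = AND(t3, c) = AND(0, 1) = 0
t5 = OR(d, t4) = OR(0, 0) = 0
t6 = OR(t3, t5) = OR(0, 0) = 0
t7 = AND(t6, b) = AND(0, 1) = 0
t8 = OR(e, t7) = OR(0, 0) = 0
So t8 = 0 as required.

a=0 b=1 c=1 d=0 e=0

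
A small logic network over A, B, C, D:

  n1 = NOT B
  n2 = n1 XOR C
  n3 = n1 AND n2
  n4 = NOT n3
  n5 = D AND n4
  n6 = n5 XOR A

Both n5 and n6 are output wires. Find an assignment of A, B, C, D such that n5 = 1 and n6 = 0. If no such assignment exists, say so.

Check with A=1, B=0, C=1, D=1:
n1 = NOT B = NOT 0 = 1
n2 = n1 XOR C = 1 XOR 1 = 0
n3 = n1 AND n2 = 1 AND 0 = 0
n4 = NOT n3 = NOT 0 = 1
n5 = D AND n4 = 1 AND 1 = 1
n6 = n5 XOR A = 1 XOR 1 = 0
So n5 = 1 and n6 = 0.

A=1, B=0, C=1, D=1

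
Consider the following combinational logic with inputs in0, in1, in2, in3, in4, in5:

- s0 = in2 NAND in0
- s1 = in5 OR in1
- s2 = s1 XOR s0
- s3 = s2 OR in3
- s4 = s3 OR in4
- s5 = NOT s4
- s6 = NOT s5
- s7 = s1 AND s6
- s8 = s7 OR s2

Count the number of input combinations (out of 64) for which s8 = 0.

s8 = s7 OR s2 must be 0, so both s7 = 0 and s2 = 0.
s7 = s1 AND s6 must be 0, so at least one of s1, s6 is 0.
s2 = s1 XOR s0 must be 0, so s1 and s0 are equal.
Enumerating the 64 input combinations, 13 give s8 = 0 and 51 give s8 = 1.

13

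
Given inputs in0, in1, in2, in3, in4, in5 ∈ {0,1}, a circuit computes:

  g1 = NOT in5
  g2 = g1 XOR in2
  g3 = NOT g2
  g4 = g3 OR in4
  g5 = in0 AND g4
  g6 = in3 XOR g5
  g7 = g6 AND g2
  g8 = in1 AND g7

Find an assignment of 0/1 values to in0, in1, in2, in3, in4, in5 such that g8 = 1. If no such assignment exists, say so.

g8 = in1 AND g7 must be 1, so both in1 = 1 and g7 = 1.
g7 = g6 AND g2 must be 1, so both g6 = 1 and g2 = 1.
Check with in0=0, in1=1, in2=0, in3=1, in4=1, in5=0:
g1 = NOT in5 = NOT 0 = 1
g2 = g1 XOR in2 = 1 XOR 0 = 1
g3 = NOT g2 = NOT 1 = 0
g4 = g3 OR in4 = 0 OR 1 = 1
g5 = in0 AND g4 = 0 AND 1 = 0
g6 = in3 XOR g5 = 1 XOR 0 = 1
g7 = g6 AND g2 = 1 AND 1 = 1
g8 = in1 AND g7 = 1 AND 1 = 1
So g8 = 1 as required.

in0=0, in1=1, in2=0, in3=1, in4=1, in5=0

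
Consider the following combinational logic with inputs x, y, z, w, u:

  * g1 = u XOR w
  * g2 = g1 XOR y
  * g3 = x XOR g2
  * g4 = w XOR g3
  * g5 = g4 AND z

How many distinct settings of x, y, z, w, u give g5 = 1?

g5 = g4 AND z must be 1, so both g4 = 1 and z = 1.
g4 = w XOR g3 must be 1, so w and g3 differ.
Enumerating the 32 input combinations, 8 give g5 = 1 and 24 give g5 = 0.

8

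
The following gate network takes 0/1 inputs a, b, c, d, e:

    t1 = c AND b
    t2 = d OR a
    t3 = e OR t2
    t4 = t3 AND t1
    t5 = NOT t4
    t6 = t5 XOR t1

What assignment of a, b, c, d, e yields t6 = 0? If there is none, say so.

a=0, b=1, c=1, d=0, e=0

t6 = t5 XOR t1 must be 0, so t5 and t1 are equal.
Check with a=0, b=1, c=1, d=0, e=0:
t1 = c AND b = 1 AND 1 = 1
t2 = d OR a = 0 OR 0 = 0
t3 = e OR t2 = 0 OR 0 = 0
t4 = t3 AND t1 = 0 AND 1 = 0
t5 = NOT t4 = NOT 0 = 1
t6 = t5 XOR t1 = 1 XOR 1 = 0
So t6 = 0 as required.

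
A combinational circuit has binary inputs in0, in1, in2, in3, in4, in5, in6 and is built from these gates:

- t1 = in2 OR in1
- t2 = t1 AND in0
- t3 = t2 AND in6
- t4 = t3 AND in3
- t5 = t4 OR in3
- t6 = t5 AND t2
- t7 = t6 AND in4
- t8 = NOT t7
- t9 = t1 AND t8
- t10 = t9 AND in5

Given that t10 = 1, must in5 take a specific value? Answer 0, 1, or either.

t10 = t9 AND in5 must be 1, so both t9 = 1 and in5 = 1.
t9 = t1 AND t8 must be 1, so both t1 = 1 and t8 = 1.
t1 = in2 OR in1 must be 1, so at least one of in2, in1 is 1.
Every assignment with t10 = 1 has in5 = 1; there are 42 such assignment(s).

1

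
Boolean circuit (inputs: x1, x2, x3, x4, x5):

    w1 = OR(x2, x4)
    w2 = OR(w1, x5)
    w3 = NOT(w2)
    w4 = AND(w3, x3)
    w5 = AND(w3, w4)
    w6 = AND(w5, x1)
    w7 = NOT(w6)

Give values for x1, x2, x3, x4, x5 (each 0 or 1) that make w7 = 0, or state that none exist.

Check with x1=1, x2=0, x3=1, x4=0, x5=0:
w1 = OR(x2, x4) = OR(0, 0) = 0
w2 = OR(w1, x5) = OR(0, 0) = 0
w3 = NOT(w2) = NOT 0 = 1
w4 = AND(w3, x3) = AND(1, 1) = 1
w5 = AND(w3, w4) = AND(1, 1) = 1
w6 = AND(w5, x1) = AND(1, 1) = 1
w7 = NOT(w6) = NOT 1 = 0
So w7 = 0 as required.

x1=1, x2=0, x3=1, x4=0, x5=0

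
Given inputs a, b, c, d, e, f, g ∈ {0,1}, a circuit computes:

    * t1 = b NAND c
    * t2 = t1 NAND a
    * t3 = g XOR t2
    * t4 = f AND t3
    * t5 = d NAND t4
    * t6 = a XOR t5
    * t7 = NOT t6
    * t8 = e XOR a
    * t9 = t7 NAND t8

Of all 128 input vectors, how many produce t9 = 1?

96

t9 = t7 NAND t8 must be 1, so at least one of t7, t8 is 0.
Enumerating the 128 input combinations, 96 give t9 = 1 and 32 give t9 = 0.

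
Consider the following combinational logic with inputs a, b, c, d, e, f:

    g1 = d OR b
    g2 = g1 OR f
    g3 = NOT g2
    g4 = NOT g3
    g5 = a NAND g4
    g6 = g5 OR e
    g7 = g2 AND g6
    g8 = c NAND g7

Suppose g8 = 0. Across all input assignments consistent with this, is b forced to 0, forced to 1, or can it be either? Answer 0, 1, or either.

either

Both values of b occur among assignments with g8 = 0:
  b=0: a=0, b=0, c=1, d=0, e=0, f=1
  b=1: a=0, b=1, c=1, d=0, e=0, f=0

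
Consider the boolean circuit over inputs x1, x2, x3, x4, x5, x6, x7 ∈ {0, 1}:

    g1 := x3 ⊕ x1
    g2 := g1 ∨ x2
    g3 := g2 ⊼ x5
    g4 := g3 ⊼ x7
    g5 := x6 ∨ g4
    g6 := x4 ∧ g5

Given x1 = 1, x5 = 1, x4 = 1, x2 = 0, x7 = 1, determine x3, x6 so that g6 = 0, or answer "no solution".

x3=1, x6=0

g6 = x4 ∧ g5 must be 0, so at least one of x4, g5 is 0.
Check with x1 = 1, x5 = 1, x4 = 1, x2 = 0, x7 = 1 and x3=1, x6=0:
g1 = x3 ⊕ x1 = 1 ⊕ 1 = 0
g2 = g1 ∨ x2 = 0 ∨ 0 = 0
g3 = g2 ⊼ x5 = 0 ⊼ 1 = 1
g4 = g3 ⊼ x7 = 1 ⊼ 1 = 0
g5 = x6 ∨ g4 = 0 ∨ 0 = 0
g6 = x4 ∧ g5 = 1 ∧ 0 = 0
So g6 = 0.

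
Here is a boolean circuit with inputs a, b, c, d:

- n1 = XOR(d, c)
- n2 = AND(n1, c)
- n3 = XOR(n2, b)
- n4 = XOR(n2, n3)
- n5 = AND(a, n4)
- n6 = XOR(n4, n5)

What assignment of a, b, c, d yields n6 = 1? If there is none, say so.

n6 = XOR(n4, n5) must be 1, so n4 and n5 differ.
Check with a=0 b=1 c=1 d=1:
n1 = XOR(d, c) = XOR(1, 1) = 0
n2 = AND(n1, c) = AND(0, 1) = 0
n3 = XOR(n2, b) = XOR(0, 1) = 1
n4 = XOR(n2, n3) = XOR(0, 1) = 1
n5 = AND(a, n4) = AND(0, 1) = 0
n6 = XOR(n4, n5) = XOR(1, 0) = 1
So n6 = 1 as required.

a=0 b=1 c=1 d=1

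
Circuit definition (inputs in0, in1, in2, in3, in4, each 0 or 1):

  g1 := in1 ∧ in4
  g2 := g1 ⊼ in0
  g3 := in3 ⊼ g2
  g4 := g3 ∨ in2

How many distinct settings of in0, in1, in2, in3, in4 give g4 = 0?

g4 = g3 ∨ in2 must be 0, so both g3 = 0 and in2 = 0.
Enumerating the 32 input combinations, 7 give g4 = 0 and 25 give g4 = 1.

7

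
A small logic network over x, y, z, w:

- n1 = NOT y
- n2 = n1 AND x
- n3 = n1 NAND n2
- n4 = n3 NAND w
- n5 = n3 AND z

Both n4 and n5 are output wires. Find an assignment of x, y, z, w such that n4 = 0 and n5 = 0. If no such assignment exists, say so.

x=0 y=1 z=0 w=1

Check with x=0 y=1 z=0 w=1:
n1 = NOT y = NOT 1 = 0
n2 = n1 AND x = 0 AND 0 = 0
n3 = n1 NAND n2 = 0 NAND 0 = 1
n4 = n3 NAND w = 1 NAND 1 = 0
n5 = n3 AND z = 1 AND 0 = 0
So n4 = 0 and n5 = 0.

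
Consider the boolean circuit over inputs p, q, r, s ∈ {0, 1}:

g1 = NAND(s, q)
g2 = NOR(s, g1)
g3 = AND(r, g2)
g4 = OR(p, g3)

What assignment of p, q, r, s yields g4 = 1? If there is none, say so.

p=1, q=0, r=1, s=0

g4 = OR(p, g3) must be 1, so at least one of p, g3 is 1.
Check with p=1, q=0, r=1, s=0:
g1 = NAND(s, q) = NAND(0, 0) = 1
g2 = NOR(s, g1) = NOR(0, 1) = 0
g3 = AND(r, g2) = AND(1, 0) = 0
g4 = OR(p, g3) = OR(1, 0) = 1
So g4 = 1 as required.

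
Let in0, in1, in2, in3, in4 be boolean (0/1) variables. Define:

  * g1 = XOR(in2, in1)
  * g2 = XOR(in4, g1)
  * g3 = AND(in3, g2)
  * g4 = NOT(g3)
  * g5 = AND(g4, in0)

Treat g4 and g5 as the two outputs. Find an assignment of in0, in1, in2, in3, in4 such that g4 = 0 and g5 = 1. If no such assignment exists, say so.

Across all 32 input combinations, none give both g4 = 0 and g5 = 1.

no solution exists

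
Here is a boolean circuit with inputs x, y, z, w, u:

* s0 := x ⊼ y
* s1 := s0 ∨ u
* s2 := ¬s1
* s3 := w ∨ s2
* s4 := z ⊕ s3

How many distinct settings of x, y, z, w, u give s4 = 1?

16

s4 = z ⊕ s3 must be 1, so z and s3 differ.
Enumerating the 32 input combinations, 16 give s4 = 1 and 16 give s4 = 0.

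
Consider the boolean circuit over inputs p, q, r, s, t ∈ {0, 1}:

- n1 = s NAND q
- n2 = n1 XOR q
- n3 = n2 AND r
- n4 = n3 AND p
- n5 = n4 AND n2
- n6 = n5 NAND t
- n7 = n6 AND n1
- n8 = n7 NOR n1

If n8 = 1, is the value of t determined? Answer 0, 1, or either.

either

Both values of t occur among assignments with n8 = 1:
  t=0: p=0, q=1, r=0, s=1, t=0
  t=1: p=0, q=1, r=0, s=1, t=1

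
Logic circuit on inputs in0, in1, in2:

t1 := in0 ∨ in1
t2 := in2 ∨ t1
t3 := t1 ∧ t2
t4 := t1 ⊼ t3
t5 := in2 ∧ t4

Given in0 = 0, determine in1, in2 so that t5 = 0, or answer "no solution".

in1=0, in2=0

Check with in0 = 0 and in1=0, in2=0:
t1 = in0 ∨ in1 = 0 ∨ 0 = 0
t2 = in2 ∨ t1 = 0 ∨ 0 = 0
t3 = t1 ∧ t2 = 0 ∧ 0 = 0
t4 = t1 ⊼ t3 = 0 ⊼ 0 = 1
t5 = in2 ∧ t4 = 0 ∧ 1 = 0
So t5 = 0.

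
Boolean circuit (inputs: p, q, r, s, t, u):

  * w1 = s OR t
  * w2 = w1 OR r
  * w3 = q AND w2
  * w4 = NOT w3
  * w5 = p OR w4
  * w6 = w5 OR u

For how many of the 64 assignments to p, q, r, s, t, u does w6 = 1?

57

w6 = w5 OR u must be 1, so at least one of w5, u is 1.
Enumerating the 64 input combinations, 57 give w6 = 1 and 7 give w6 = 0.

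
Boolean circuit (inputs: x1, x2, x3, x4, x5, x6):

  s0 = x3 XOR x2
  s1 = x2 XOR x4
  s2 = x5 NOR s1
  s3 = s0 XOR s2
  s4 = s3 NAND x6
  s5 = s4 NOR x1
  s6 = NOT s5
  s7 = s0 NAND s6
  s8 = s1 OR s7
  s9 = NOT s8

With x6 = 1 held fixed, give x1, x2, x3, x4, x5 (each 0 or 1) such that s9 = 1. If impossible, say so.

x1=1, x2=0, x3=1, x4=0, x5=1

s9 = NOT s8 must be 1, so s8 = 0.
Check with x6 = 1 and x1=1, x2=0, x3=1, x4=0, x5=1:
s0 = x3 XOR x2 = 1 XOR 0 = 1
s1 = x2 XOR x4 = 0 XOR 0 = 0
s2 = x5 NOR s1 = 1 NOR 0 = 0
s3 = s0 XOR s2 = 1 XOR 0 = 1
s4 = s3 NAND x6 = 1 NAND 1 = 0
s5 = s4 NOR x1 = 0 NOR 1 = 0
s6 = NOT s5 = NOT 0 = 1
s7 = s0 NAND s6 = 1 NAND 1 = 0
s8 = s1 OR s7 = 0 OR 0 = 0
s9 = NOT s8 = NOT 0 = 1
So s9 = 1.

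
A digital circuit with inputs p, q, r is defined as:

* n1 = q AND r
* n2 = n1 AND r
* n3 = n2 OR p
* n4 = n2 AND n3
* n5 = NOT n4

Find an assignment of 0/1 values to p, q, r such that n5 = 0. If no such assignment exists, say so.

n5 = NOT n4 must be 0, so n4 = 1.
Check with p=1, q=1, r=1:
n1 = q AND r = 1 AND 1 = 1
n2 = n1 AND r = 1 AND 1 = 1
n3 = n2 OR p = 1 OR 1 = 1
n4 = n2 AND n3 = 1 AND 1 = 1
n5 = NOT n4 = NOT 1 = 0
So n5 = 0 as required.

p=1, q=1, r=1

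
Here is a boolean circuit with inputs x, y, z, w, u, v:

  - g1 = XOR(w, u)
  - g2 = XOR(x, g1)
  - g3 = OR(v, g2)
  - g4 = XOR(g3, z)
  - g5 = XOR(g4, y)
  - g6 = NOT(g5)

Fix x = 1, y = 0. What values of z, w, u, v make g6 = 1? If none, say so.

g6 = NOT(g5) must be 1, so g5 = 0.
g5 = XOR(g4, y) must be 0, so g4 and y are equal.
Check with x = 1, y = 0 and z=1, w=1, u=1, v=1:
g1 = XOR(w, u) = XOR(1, 1) = 0
g2 = XOR(x, g1) = XOR(1, 0) = 1
g3 = OR(v, g2) = OR(1, 1) = 1
g4 = XOR(g3, z) = XOR(1, 1) = 0
g5 = XOR(g4, y) = XOR(0, 0) = 0
g6 = NOT(g5) = NOT 0 = 1
So g6 = 1.

z=1 w=1 u=1 v=1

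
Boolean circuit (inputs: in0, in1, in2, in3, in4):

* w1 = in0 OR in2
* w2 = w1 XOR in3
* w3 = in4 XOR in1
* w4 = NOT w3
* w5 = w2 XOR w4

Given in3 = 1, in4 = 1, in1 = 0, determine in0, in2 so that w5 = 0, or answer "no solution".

w5 = w2 XOR w4 must be 0, so w2 and w4 are equal.
Check with in3 = 1, in4 = 1, in1 = 0 and in0=1, in2=0:
w1 = in0 OR in2 = 1 OR 0 = 1
w2 = w1 XOR in3 = 1 XOR 1 = 0
w3 = in4 XOR in1 = 1 XOR 0 = 1
w4 = NOT w3 = NOT 1 = 0
w5 = w2 XOR w4 = 0 XOR 0 = 0
So w5 = 0.

in0=1, in2=0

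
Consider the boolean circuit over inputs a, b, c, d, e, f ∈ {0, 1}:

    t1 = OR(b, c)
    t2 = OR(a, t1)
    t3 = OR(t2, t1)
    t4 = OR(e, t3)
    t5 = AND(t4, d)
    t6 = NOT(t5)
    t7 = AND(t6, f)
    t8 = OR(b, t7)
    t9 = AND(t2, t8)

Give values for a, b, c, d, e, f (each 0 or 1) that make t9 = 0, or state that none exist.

a=0, b=0, c=1, d=0, e=1, f=0

Check with a=0, b=0, c=1, d=0, e=1, f=0:
t1 = OR(b, c) = OR(0, 1) = 1
t2 = OR(a, t1) = OR(0, 1) = 1
t3 = OR(t2, t1) = OR(1, 1) = 1
t4 = OR(e, t3) = OR(1, 1) = 1
t5 = AND(t4, d) = AND(1, 0) = 0
t6 = NOT(t5) = NOT 0 = 1
t7 = AND(t6, f) = AND(1, 0) = 0
t8 = OR(b, t7) = OR(0, 0) = 0
t9 = AND(t2, t8) = AND(1, 0) = 0
So t9 = 0 as required.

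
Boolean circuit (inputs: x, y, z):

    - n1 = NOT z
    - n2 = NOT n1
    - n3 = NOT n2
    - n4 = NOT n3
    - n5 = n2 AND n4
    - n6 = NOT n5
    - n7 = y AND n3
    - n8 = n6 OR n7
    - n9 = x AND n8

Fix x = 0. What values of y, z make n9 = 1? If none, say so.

no solution exists

With x = 0 fixed, none of the 4 settings of y, z give n9 = 1.
For example, with y=1, z=0:
n1 = NOT z = NOT 0 = 1
n2 = NOT n1 = NOT 1 = 0
n3 = NOT n2 = NOT 0 = 1
n4 = NOT n3 = NOT 1 = 0
n5 = n2 AND n4 = 0 AND 0 = 0
n6 = NOT n5 = NOT 0 = 1
n7 = y AND n3 = 1 AND 1 = 1
n8 = n6 OR n7 = 1 OR 1 = 1
n9 = x AND n8 = 0 AND 1 = 0
giving n9 = 0 ≠ 1.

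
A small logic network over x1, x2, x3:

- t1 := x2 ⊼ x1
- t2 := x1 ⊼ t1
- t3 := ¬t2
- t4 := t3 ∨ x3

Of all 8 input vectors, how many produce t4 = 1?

5

t4 = t3 ∨ x3 must be 1, so at least one of t3, x3 is 1.
Satisfying assignments:
  x1=0, x2=0, x3=1
  x1=0, x2=1, x3=1
  x1=1, x2=0, x3=0
  x1=1, x2=0, x3=1
  x1=1, x2=1, x3=1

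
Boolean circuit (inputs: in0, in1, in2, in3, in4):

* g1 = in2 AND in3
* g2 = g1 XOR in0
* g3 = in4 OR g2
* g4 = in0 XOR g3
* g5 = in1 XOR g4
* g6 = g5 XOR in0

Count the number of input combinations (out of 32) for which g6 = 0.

16

g6 = g5 XOR in0 must be 0, so g5 and in0 are equal.
Enumerating the 32 input combinations, 16 give g6 = 0 and 16 give g6 = 1.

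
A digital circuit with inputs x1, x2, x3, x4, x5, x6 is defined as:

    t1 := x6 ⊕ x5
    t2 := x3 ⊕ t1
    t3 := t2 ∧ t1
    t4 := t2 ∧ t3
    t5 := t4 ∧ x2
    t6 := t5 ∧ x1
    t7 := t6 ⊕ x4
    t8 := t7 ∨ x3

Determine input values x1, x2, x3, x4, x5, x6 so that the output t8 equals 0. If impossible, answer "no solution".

t8 = t7 ∨ x3 must be 0, so both t7 = 0 and x3 = 0.
t7 = t6 ⊕ x4 must be 0, so t6 and x4 are equal.
Check with x1=0, x2=0, x3=0, x4=0, x5=0, x6=0:
t1 = x6 ⊕ x5 = 0 ⊕ 0 = 0
t2 = x3 ⊕ t1 = 0 ⊕ 0 = 0
t3 = t2 ∧ t1 = 0 ∧ 0 = 0
t4 = t2 ∧ t3 = 0 ∧ 0 = 0
t5 = t4 ∧ x2 = 0 ∧ 0 = 0
t6 = t5 ∧ x1 = 0 ∧ 0 = 0
t7 = t6 ⊕ x4 = 0 ⊕ 0 = 0
t8 = t7 ∨ x3 = 0 ∨ 0 = 0
So t8 = 0 as required.

x1=0, x2=0, x3=0, x4=0, x5=0, x6=0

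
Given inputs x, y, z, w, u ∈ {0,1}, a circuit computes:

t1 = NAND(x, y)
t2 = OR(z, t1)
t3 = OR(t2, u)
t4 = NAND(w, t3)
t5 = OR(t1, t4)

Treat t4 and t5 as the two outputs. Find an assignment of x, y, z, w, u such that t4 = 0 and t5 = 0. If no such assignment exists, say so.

x=1, y=1, z=0, w=1, u=1

Check with x=1, y=1, z=0, w=1, u=1:
t1 = NAND(x, y) = NAND(1, 1) = 0
t2 = OR(z, t1) = OR(0, 0) = 0
t3 = OR(t2, u) = OR(0, 1) = 1
t4 = NAND(w, t3) = NAND(1, 1) = 0
t5 = OR(t1, t4) = OR(0, 0) = 0
So t4 = 0 and t5 = 0.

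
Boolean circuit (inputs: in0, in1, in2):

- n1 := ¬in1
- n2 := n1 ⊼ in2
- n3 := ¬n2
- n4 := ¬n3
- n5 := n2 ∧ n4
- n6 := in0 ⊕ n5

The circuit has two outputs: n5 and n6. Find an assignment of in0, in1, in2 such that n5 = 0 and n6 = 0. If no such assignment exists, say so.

in0=0, in1=0, in2=1

Check with in0=0, in1=0, in2=1:
n1 = ¬in1 = ¬0 = 1
n2 = n1 ⊼ in2 = 1 ⊼ 1 = 0
n3 = ¬n2 = ¬0 = 1
n4 = ¬n3 = ¬1 = 0
n5 = n2 ∧ n4 = 0 ∧ 0 = 0
n6 = in0 ⊕ n5 = 0 ⊕ 0 = 0
So n5 = 0 and n6 = 0.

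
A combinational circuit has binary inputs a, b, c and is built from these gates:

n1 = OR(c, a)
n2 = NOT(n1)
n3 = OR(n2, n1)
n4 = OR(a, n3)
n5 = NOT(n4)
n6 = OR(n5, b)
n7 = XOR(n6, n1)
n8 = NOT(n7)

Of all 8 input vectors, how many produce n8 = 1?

4

n8 = NOT(n7) must be 1, so n7 = 0.
Enumerating the 8 input combinations, 4 give n8 = 1 and 4 give n8 = 0.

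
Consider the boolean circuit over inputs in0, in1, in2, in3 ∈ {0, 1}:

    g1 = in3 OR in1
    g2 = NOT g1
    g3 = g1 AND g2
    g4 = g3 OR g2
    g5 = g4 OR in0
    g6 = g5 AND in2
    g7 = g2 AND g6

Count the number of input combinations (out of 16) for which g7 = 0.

14

g7 = g2 AND g6 must be 0, so at least one of g2, g6 is 0.
Enumerating the 16 input combinations, 14 give g7 = 0 and 2 give g7 = 1.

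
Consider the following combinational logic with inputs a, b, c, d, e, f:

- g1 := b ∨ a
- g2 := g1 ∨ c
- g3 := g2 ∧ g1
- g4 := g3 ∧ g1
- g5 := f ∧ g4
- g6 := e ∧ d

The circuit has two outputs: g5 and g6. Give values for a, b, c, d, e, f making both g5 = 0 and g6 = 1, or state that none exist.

Check with a=1, b=1, c=0, d=1, e=1, f=0:
g1 = b ∨ a = 1 ∨ 1 = 1
g2 = g1 ∨ c = 1 ∨ 0 = 1
g3 = g2 ∧ g1 = 1 ∧ 1 = 1
g4 = g3 ∧ g1 = 1 ∧ 1 = 1
g5 = f ∧ g4 = 0 ∧ 1 = 0
g6 = e ∧ d = 1 ∧ 1 = 1
So g5 = 0 and g6 = 1.

a=1, b=1, c=0, d=1, e=1, f=0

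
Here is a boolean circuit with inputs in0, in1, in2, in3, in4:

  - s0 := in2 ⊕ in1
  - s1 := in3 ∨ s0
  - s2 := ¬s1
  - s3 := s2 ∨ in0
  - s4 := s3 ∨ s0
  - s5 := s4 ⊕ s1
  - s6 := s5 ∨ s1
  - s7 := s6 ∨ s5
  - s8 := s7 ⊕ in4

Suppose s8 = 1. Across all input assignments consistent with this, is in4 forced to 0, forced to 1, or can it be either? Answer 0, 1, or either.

0

s8 = s7 ⊕ in4 must be 1, so s7 and in4 differ.
Every assignment with s8 = 1 has in4 = 0; there are 16 such assignment(s).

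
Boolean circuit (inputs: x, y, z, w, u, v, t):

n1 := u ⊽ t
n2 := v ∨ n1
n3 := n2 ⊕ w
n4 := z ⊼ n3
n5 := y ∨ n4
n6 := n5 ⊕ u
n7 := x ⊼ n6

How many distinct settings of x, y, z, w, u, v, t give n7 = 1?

96

n7 = x ⊼ n6 must be 1, so at least one of x, n6 is 0.
Enumerating the 128 input combinations, 96 give n7 = 1 and 32 give n7 = 0.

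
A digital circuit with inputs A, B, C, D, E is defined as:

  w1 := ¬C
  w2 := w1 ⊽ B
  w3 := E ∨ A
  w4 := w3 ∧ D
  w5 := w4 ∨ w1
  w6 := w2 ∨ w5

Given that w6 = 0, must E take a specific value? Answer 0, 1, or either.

Both values of E occur among assignments with w6 = 0:
  E=0: A=0, B=1, C=1, D=0, E=0
  E=1: A=0, B=1, C=1, D=0, E=1

either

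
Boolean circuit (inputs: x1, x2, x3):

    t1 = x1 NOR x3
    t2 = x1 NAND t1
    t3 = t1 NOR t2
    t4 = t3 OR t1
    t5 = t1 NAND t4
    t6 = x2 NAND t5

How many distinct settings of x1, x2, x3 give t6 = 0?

t6 = x2 NAND t5 must be 0, so both x2 = 1 and t5 = 1.
Enumerating the 8 input combinations, 3 give t6 = 0 and 5 give t6 = 1.

3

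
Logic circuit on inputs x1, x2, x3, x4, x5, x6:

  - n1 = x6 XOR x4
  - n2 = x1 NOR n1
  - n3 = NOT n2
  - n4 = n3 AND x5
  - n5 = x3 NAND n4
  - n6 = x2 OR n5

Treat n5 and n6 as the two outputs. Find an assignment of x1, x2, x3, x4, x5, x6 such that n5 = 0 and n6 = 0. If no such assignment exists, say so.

Check with x1=0 x2=0 x3=1 x4=0 x5=1 x6=1:
n1 = x6 XOR x4 = 1 XOR 0 = 1
n2 = x1 NOR n1 = 0 NOR 1 = 0
n3 = NOT n2 = NOT 0 = 1
n4 = n3 AND x5 = 1 AND 1 = 1
n5 = x3 NAND n4 = 1 NAND 1 = 0
n6 = x2 OR n5 = 0 OR 0 = 0
So n5 = 0 and n6 = 0.

x1=0 x2=0 x3=1 x4=0 x5=1 x6=1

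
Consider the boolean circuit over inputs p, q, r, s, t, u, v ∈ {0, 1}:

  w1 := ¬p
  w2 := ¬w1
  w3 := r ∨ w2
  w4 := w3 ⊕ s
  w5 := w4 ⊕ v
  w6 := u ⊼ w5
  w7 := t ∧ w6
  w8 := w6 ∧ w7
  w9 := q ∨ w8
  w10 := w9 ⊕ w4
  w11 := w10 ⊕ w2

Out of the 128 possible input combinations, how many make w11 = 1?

64

w11 = w10 ⊕ w2 must be 1, so w10 and w2 differ.
Enumerating the 128 input combinations, 64 give w11 = 1 and 64 give w11 = 0.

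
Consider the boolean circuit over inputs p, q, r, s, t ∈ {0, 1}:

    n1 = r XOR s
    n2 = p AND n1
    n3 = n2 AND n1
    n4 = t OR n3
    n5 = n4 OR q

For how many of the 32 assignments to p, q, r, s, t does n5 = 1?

26

n5 = n4 OR q must be 1, so at least one of n4, q is 1.
Enumerating the 32 input combinations, 26 give n5 = 1 and 6 give n5 = 0.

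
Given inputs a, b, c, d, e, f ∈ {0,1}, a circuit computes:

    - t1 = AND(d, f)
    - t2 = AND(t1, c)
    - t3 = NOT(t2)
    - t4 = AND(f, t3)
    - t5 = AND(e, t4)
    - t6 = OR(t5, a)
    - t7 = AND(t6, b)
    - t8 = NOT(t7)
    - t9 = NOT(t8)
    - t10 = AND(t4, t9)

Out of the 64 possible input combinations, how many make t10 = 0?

55

t10 = AND(t4, t9) must be 0, so at least one of t4, t9 is 0.
Enumerating the 64 input combinations, 55 give t10 = 0 and 9 give t10 = 1.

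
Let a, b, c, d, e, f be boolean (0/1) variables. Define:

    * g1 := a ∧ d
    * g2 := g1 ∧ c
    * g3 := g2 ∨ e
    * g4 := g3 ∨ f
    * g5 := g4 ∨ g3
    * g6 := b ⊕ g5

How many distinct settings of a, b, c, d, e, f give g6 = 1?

32

g6 = b ⊕ g5 must be 1, so b and g5 differ.
Enumerating the 64 input combinations, 32 give g6 = 1 and 32 give g6 = 0.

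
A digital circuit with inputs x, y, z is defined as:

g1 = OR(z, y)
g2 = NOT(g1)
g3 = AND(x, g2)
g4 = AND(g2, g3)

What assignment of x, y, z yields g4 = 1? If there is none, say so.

g4 = AND(g2, g3) must be 1, so both g2 = 1 and g3 = 1.
g2 = NOT(g1) must be 1, so g1 = 0.
Check with x=1, y=0, z=0:
g1 = OR(z, y) = OR(0, 0) = 0
g2 = NOT(g1) = NOT 0 = 1
g3 = AND(x, g2) = AND(1, 1) = 1
g4 = AND(g2, g3) = AND(1, 1) = 1
So g4 = 1 as required.

x=1, y=0, z=0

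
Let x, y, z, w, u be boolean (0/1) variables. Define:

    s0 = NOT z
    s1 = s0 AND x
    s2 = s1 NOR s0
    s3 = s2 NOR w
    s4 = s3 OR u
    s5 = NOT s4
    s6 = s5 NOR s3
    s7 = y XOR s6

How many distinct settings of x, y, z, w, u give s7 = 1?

16

s7 = y XOR s6 must be 1, so y and s6 differ.
Enumerating the 32 input combinations, 16 give s7 = 1 and 16 give s7 = 0.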